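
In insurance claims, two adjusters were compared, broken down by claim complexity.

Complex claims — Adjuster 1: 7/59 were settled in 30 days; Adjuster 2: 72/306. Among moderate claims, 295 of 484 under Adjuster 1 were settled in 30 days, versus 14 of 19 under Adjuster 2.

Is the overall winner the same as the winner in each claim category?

Complex: Adjuster 1 7/59 = 11.9%, Adjuster 2 72/306 = 23.5% → Adjuster 2
Moderate: Adjuster 1 295/484 = 61.0%, Adjuster 2 14/19 = 73.7% → Adjuster 2
Overall: Adjuster 1 302/543 = 55.6%, Adjuster 2 86/325 = 26.5% → Adjuster 1
Adjuster 2 wins each claim group but Adjuster 1 wins overall — the comparison reverses. Adjuster 2's claims skew toward complex, which has a lower base rate.

No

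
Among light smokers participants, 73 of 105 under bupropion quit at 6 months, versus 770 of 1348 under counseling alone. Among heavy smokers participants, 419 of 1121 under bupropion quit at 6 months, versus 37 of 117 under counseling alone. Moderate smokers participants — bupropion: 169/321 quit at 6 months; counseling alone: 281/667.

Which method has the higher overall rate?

Light smokers: bupropion 73/105 = 69.5%, counseling alone 770/1348 = 57.1% → bupropion
Heavy smokers: bupropion 419/1121 = 37.4%, counseling alone 37/117 = 31.6% → bupropion
Moderate smokers: bupropion 169/321 = 52.6%, counseling alone 281/667 = 42.1% → bupropion
Overall: bupropion 661/1547 = 42.7%, counseling alone 1088/2132 = 51.0% → counseling alone
(Bupropion wins every dependence group but counseling alone wins overall — bupropion's participants skew toward the low-rate heavy smokers group.)

counseling alone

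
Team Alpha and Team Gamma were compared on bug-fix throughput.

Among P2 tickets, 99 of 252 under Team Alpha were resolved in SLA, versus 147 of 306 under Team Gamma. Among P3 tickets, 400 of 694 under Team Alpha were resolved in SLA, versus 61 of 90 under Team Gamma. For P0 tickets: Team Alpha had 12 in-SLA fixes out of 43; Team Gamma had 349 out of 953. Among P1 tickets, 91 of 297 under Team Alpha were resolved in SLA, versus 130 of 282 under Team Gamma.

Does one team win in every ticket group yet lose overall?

Yes

P2: Team Alpha 99/252 = 39.3%, Team Gamma 147/306 = 48.0% → Team Gamma
P3: Team Alpha 400/694 = 57.6%, Team Gamma 61/90 = 67.8% → Team Gamma
P0: Team Alpha 12/43 = 27.9%, Team Gamma 349/953 = 36.6% → Team Gamma
P1: Team Alpha 91/297 = 30.6%, Team Gamma 130/282 = 46.1% → Team Gamma
Overall: Team Alpha 602/1286 = 46.8%, Team Gamma 687/1631 = 42.1% → Team Alpha
Team Gamma wins each ticket group but Team Alpha wins overall — the comparison reverses. Team Gamma's tickets skew toward P0, which has a lower base rate.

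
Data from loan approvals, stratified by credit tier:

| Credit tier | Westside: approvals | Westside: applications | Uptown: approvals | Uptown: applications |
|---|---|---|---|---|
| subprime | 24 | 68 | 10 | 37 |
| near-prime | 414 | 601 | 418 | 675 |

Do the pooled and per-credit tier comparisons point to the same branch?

Subprime: Westside 24/68 = 35.3%, Uptown 10/37 = 27.0% → Westside
Near-prime: Westside 414/601 = 68.9%, Uptown 418/675 = 61.9% → Westside
Overall: Westside 438/669 = 65.5%, Uptown 428/712 = 60.1% → Westside
Westside wins overall and in every credit group — no reversal.

Yes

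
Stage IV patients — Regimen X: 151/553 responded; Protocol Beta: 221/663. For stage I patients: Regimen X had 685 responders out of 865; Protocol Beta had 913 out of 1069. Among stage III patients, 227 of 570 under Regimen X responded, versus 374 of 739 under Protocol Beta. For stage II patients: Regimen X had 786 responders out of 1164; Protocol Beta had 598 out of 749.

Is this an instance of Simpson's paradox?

Stage IV: Regimen X 151/553 = 27.3%, Protocol Beta 221/663 = 33.3% → Protocol Beta
Stage I: Regimen X 685/865 = 79.2%, Protocol Beta 913/1069 = 85.4% → Protocol Beta
Stage III: Regimen X 227/570 = 39.8%, Protocol Beta 374/739 = 50.6% → Protocol Beta
Stage II: Regimen X 786/1164 = 67.5%, Protocol Beta 598/749 = 79.8% → Protocol Beta
Overall: Regimen X 1849/3152 = 58.7%, Protocol Beta 2106/3220 = 65.4% → Protocol Beta
Protocol Beta wins overall and in every disease group — no reversal.

No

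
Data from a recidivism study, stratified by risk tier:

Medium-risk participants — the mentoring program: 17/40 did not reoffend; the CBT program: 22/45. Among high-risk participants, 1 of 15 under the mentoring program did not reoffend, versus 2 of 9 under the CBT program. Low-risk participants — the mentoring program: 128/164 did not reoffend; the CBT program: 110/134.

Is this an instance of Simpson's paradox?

No

Medium-risk: the mentoring program 17/40 = 42.5%, the CBT program 22/45 = 48.9% → the CBT program
High-risk: the mentoring program 1/15 = 6.7%, the CBT program 2/9 = 22.2% → the CBT program
Low-risk: the mentoring program 128/164 = 78.0%, the CBT program 110/134 = 82.1% → the CBT program
Overall: the mentoring program 146/219 = 66.7%, the CBT program 134/188 = 71.3% → the CBT program
The CBT program wins overall and in every risk group — no reversal.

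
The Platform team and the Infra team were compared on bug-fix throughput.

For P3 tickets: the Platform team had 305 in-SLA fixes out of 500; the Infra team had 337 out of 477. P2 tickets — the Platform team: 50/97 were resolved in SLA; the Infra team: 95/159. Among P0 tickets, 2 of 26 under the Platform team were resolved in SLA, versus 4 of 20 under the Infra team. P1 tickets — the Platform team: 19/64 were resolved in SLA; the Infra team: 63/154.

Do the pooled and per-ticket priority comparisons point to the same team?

Yes

P3: the Platform team 305/500 = 61.0%, the Infra team 337/477 = 70.6% → the Infra team
P2: the Platform team 50/97 = 51.5%, the Infra team 95/159 = 59.7% → the Infra team
P0: the Platform team 2/26 = 7.7%, the Infra team 4/20 = 20.0% → the Infra team
P1: the Platform team 19/64 = 29.7%, the Infra team 63/154 = 40.9% → the Infra team
Overall: the Platform team 376/687 = 54.7%, the Infra team 499/810 = 61.6% → the Infra team
The Infra team wins overall and in every ticket group — no reversal.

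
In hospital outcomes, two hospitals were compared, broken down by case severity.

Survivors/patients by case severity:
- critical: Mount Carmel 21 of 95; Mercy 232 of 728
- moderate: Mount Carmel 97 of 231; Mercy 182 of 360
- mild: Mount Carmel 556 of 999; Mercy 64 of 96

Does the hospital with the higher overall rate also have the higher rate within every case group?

No

Critical: Mount Carmel 21/95 = 22.1%, Mercy 232/728 = 31.9% → Mercy
Moderate: Mount Carmel 97/231 = 42.0%, Mercy 182/360 = 50.6% → Mercy
Mild: Mount Carmel 556/999 = 55.7%, Mercy 64/96 = 66.7% → Mercy
Overall: Mount Carmel 674/1325 = 50.9%, Mercy 478/1184 = 40.4% → Mount Carmel
Mercy wins each case group but Mount Carmel wins overall — the comparison reverses. Mercy's patients skew toward critical, which has a lower base rate.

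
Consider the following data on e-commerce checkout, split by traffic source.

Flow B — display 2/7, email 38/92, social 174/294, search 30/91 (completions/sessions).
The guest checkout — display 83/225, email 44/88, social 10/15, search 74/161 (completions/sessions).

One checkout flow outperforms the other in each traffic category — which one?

Display: Flow B 2/7 = 28.6%, the guest checkout 83/225 = 36.9% → the guest checkout
Email: Flow B 38/92 = 41.3%, the guest checkout 44/88 = 50.0% → the guest checkout
Social: Flow B 174/294 = 59.2%, the guest checkout 10/15 = 66.7% → the guest checkout
Search: Flow B 30/91 = 33.0%, the guest checkout 74/161 = 46.0% → the guest checkout
The guest checkout has the higher rate in all 4 groups.

the guest checkout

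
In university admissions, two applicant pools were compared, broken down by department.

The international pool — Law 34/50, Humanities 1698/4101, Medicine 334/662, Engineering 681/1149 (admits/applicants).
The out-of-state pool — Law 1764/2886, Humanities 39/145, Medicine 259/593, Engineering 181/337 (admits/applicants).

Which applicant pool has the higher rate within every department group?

Law: the international pool 34/50 = 68.0%, the out-of-state pool 1764/2886 = 61.1% → the international pool
Humanities: the international pool 1698/4101 = 41.4%, the out-of-state pool 39/145 = 26.9% → the international pool
Medicine: the international pool 334/662 = 50.5%, the out-of-state pool 259/593 = 43.7% → the international pool
Engineering: the international pool 681/1149 = 59.3%, the out-of-state pool 181/337 = 53.7% → the international pool
The international pool has the higher rate in all 4 groups.

the international pool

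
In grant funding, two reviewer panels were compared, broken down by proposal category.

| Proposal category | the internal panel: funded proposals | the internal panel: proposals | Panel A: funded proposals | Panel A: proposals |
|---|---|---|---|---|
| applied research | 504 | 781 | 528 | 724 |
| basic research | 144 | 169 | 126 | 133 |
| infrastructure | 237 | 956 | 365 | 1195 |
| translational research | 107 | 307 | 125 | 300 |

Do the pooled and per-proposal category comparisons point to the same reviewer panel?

Applied research: the internal panel 504/781 = 64.5%, Panel A 528/724 = 72.9% → Panel A
Basic research: the internal panel 144/169 = 85.2%, Panel A 126/133 = 94.7% → Panel A
Infrastructure: the internal panel 237/956 = 24.8%, Panel A 365/1195 = 30.5% → Panel A
Translational research: the internal panel 107/307 = 34.9%, Panel A 125/300 = 41.7% → Panel A
Overall: the internal panel 992/2213 = 44.8%, Panel A 1144/2352 = 48.6% → Panel A
Panel A wins overall and in every proposal group — no reversal.

Yes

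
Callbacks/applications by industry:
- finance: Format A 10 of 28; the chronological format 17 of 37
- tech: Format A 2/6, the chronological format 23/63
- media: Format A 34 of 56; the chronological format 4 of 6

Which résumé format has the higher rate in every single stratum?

Finance: Format A 10/28 = 35.7%, the chronological format 17/37 = 45.9% → the chronological format
Tech: Format A 2/6 = 33.3%, the chronological format 23/63 = 36.5% → the chronological format
Media: Format A 34/56 = 60.7%, the chronological format 4/6 = 66.7% → the chronological format
The chronological format has the higher rate in all 3 groups.

the chronological format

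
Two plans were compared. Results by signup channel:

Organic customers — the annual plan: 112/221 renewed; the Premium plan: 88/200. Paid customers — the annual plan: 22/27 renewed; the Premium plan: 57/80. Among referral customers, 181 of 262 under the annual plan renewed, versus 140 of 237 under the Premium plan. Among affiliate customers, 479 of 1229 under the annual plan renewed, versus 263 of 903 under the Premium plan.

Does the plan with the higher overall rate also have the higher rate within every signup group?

Organic: the annual plan 112/221 = 50.7%, the Premium plan 88/200 = 44.0% → the annual plan
Paid: the annual plan 22/27 = 81.5%, the Premium plan 57/80 = 71.2% → the annual plan
Referral: the annual plan 181/262 = 69.1%, the Premium plan 140/237 = 59.1% → the annual plan
Affiliate: the annual plan 479/1229 = 39.0%, the Premium plan 263/903 = 29.1% → the annual plan
Overall: the annual plan 794/1739 = 45.7%, the Premium plan 548/1420 = 38.6% → the annual plan
The annual plan wins overall and in every signup group — no reversal.

Yes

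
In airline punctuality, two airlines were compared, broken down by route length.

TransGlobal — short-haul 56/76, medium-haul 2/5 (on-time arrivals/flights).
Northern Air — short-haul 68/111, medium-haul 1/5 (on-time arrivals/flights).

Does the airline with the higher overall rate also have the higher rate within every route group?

Short-haul: TransGlobal 56/76 = 73.7%, Northern Air 68/111 = 61.3% → TransGlobal
Medium-haul: TransGlobal 2/5 = 40.0%, Northern Air 1/5 = 20.0% → TransGlobal
Overall: TransGlobal 58/81 = 71.6%, Northern Air 69/116 = 59.5% → TransGlobal
TransGlobal wins overall and in every route group — no reversal.

Yes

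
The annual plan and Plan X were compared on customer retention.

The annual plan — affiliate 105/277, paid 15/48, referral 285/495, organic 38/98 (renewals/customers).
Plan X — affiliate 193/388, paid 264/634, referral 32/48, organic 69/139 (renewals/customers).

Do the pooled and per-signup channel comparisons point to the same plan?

No

Affiliate: the annual plan 105/277 = 37.9%, Plan X 193/388 = 49.7% → Plan X
Paid: the annual plan 15/48 = 31.2%, Plan X 264/634 = 41.6% → Plan X
Referral: the annual plan 285/495 = 57.6%, Plan X 32/48 = 66.7% → Plan X
Organic: the annual plan 38/98 = 38.8%, Plan X 69/139 = 49.6% → Plan X
Overall: the annual plan 443/918 = 48.3%, Plan X 558/1209 = 46.2% → the annual plan
Plan X wins each signup group but the annual plan wins overall — the comparison reverses. Plan X's customers skew toward paid, which has a lower base rate.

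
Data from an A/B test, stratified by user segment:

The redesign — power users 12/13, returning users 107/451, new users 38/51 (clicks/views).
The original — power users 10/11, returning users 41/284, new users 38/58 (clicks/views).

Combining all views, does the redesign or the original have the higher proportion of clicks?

the redesign

Power users: the redesign 12/13 = 92.3%, the original 10/11 = 90.9% → the redesign
Returning users: the redesign 107/451 = 23.7%, the original 41/284 = 14.4% → the redesign
New users: the redesign 38/51 = 74.5%, the original 38/58 = 65.5% → the redesign
Overall: the redesign 157/515 = 30.5%, the original 89/353 = 25.2% → the redesign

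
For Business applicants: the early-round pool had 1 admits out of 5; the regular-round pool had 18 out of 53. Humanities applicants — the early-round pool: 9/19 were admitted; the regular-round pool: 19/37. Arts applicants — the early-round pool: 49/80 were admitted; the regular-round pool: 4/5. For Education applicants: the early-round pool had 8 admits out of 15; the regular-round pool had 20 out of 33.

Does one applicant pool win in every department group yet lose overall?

Yes

Business: the early-round pool 1/5 = 20.0%, the regular-round pool 18/53 = 34.0% → the regular-round pool
Humanities: the early-round pool 9/19 = 47.4%, the regular-round pool 19/37 = 51.4% → the regular-round pool
Arts: the early-round pool 49/80 = 61.2%, the regular-round pool 4/5 = 80.0% → the regular-round pool
Education: the early-round pool 8/15 = 53.3%, the regular-round pool 20/33 = 60.6% → the regular-round pool
Overall: the early-round pool 67/119 = 56.3%, the regular-round pool 61/128 = 47.7% → the early-round pool
The regular-round pool wins each department group but the early-round pool wins overall — the comparison reverses. The regular-round pool's applicants skew toward Business, which has a lower base rate.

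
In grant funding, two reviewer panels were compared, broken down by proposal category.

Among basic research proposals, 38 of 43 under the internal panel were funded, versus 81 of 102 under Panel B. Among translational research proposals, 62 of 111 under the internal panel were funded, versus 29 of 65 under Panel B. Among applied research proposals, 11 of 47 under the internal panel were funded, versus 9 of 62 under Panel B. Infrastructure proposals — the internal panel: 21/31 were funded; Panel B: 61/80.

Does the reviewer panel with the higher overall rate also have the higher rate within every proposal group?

Basic research: the internal panel 38/43 = 88.4%, Panel B 81/102 = 79.4% → the internal panel
Translational research: the internal panel 62/111 = 55.9%, Panel B 29/65 = 44.6% → the internal panel
Applied research: the internal panel 11/47 = 23.4%, Panel B 9/62 = 14.5% → the internal panel
Infrastructure: the internal panel 21/31 = 67.7%, Panel B 61/80 = 76.2% → Panel B
Overall: the internal panel 132/232 = 56.9%, Panel B 180/309 = 58.3% → Panel B
Neither sweeps: the internal panel wins 3 of 4 groups, Panel B wins 1. Panel B wins overall but not every group — no Simpson reversal.

No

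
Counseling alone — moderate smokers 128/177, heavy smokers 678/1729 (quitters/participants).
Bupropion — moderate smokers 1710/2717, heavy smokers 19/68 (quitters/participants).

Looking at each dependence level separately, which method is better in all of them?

Moderate smokers: counseling alone 128/177 = 72.3%, bupropion 1710/2717 = 62.9% → counseling alone
Heavy smokers: counseling alone 678/1729 = 39.2%, bupropion 19/68 = 27.9% → counseling alone
Counseling alone has the higher rate in both groups.

counseling alone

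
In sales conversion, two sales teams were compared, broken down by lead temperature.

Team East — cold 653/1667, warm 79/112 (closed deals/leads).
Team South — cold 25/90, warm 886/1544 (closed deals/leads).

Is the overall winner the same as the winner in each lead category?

No

Cold: Team East 653/1667 = 39.2%, Team South 25/90 = 27.8% → Team East
Warm: Team East 79/112 = 70.5%, Team South 886/1544 = 57.4% → Team East
Overall: Team East 732/1779 = 41.1%, Team South 911/1634 = 55.8% → Team South
Team East wins each lead group but Team South wins overall — the comparison reverses. Team East's leads skew toward cold, which has a lower base rate.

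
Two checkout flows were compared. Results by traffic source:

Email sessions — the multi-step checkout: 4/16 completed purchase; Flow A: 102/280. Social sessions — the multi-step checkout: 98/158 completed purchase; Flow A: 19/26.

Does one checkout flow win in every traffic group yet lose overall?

Yes

Email: the multi-step checkout 4/16 = 25.0%, Flow A 102/280 = 36.4% → Flow A
Social: the multi-step checkout 98/158 = 62.0%, Flow A 19/26 = 73.1% → Flow A
Overall: the multi-step checkout 102/174 = 58.6%, Flow A 121/306 = 39.5% → the multi-step checkout
Flow A wins each traffic group but the multi-step checkout wins overall — the comparison reverses. Flow A's sessions skew toward email, which has a lower base rate.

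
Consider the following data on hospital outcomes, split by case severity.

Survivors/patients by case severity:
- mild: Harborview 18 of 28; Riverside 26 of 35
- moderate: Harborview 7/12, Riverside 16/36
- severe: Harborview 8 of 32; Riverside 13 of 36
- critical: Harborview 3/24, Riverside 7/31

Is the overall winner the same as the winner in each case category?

Mild: Harborview 18/28 = 64.3%, Riverside 26/35 = 74.3% → Riverside
Moderate: Harborview 7/12 = 58.3%, Riverside 16/36 = 44.4% → Harborview
Severe: Harborview 8/32 = 25.0%, Riverside 13/36 = 36.1% → Riverside
Critical: Harborview 3/24 = 12.5%, Riverside 7/31 = 22.6% → Riverside
Overall: Harborview 36/96 = 37.5%, Riverside 62/138 = 44.9% → Riverside
Neither sweeps: Harborview wins 1 of 4 groups, Riverside wins 3. Riverside wins overall but not every group — no Simpson reversal.

No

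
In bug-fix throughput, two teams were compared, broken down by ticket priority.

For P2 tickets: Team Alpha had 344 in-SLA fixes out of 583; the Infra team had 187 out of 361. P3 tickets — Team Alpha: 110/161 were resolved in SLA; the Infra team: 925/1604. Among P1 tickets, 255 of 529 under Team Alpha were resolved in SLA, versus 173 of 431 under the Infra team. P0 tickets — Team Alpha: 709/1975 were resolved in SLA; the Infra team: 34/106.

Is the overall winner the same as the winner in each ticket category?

No

P2: Team Alpha 344/583 = 59.0%, the Infra team 187/361 = 51.8% → Team Alpha
P3: Team Alpha 110/161 = 68.3%, the Infra team 925/1604 = 57.7% → Team Alpha
P1: Team Alpha 255/529 = 48.2%, the Infra team 173/431 = 40.1% → Team Alpha
P0: Team Alpha 709/1975 = 35.9%, the Infra team 34/106 = 32.1% → Team Alpha
Overall: Team Alpha 1418/3248 = 43.7%, the Infra team 1319/2502 = 52.7% → the Infra team
Team Alpha wins each ticket group but the Infra team wins overall — the comparison reverses. Team Alpha's tickets skew toward P0, which has a lower base rate.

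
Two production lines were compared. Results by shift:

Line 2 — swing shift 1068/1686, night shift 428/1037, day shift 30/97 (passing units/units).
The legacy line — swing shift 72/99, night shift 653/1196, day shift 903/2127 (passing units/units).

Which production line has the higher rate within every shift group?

the legacy line

Swing shift: Line 2 1068/1686 = 63.3%, the legacy line 72/99 = 72.7% → the legacy line
Night shift: Line 2 428/1037 = 41.3%, the legacy line 653/1196 = 54.6% → the legacy line
Day shift: Line 2 30/97 = 30.9%, the legacy line 903/2127 = 42.5% → the legacy line
The legacy line has the higher rate in all 3 groups.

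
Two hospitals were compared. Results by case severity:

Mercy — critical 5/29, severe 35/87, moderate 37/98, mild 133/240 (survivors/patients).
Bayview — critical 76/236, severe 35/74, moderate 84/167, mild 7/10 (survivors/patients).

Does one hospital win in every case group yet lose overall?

Yes

Critical: Mercy 5/29 = 17.2%, Bayview 76/236 = 32.2% → Bayview
Severe: Mercy 35/87 = 40.2%, Bayview 35/74 = 47.3% → Bayview
Moderate: Mercy 37/98 = 37.8%, Bayview 84/167 = 50.3% → Bayview
Mild: Mercy 133/240 = 55.4%, Bayview 7/10 = 70.0% → Bayview
Overall: Mercy 210/454 = 46.3%, Bayview 202/487 = 41.5% → Mercy
Bayview wins each case group but Mercy wins overall — the comparison reverses. Bayview's patients skew toward critical, which has a lower base rate.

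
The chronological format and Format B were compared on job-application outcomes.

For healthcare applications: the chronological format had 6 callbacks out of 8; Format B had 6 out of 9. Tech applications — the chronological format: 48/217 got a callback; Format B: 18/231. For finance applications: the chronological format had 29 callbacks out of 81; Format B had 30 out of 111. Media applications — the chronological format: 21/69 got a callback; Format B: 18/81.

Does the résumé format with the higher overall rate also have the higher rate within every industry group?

Yes

Healthcare: the chronological format 6/8 = 75.0%, Format B 6/9 = 66.7% → the chronological format
Tech: the chronological format 48/217 = 22.1%, Format B 18/231 = 7.8% → the chronological format
Finance: the chronological format 29/81 = 35.8%, Format B 30/111 = 27.0% → the chronological format
Media: the chronological format 21/69 = 30.4%, Format B 18/81 = 22.2% → the chronological format
Overall: the chronological format 104/375 = 27.7%, Format B 72/432 = 16.7% → the chronological format
The chronological format wins overall and in every industry group — no reversal.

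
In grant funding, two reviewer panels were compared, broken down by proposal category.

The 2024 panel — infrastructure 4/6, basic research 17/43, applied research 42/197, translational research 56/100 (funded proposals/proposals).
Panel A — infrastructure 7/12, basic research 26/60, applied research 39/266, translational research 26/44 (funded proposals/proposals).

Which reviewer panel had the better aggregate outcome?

the 2024 panel

Infrastructure: the 2024 panel 4/6 = 66.7%, Panel A 7/12 = 58.3% → the 2024 panel
Basic research: the 2024 panel 17/43 = 39.5%, Panel A 26/60 = 43.3% → Panel A
Applied research: the 2024 panel 42/197 = 21.3%, Panel A 39/266 = 14.7% → the 2024 panel
Translational research: the 2024 panel 56/100 = 56.0%, Panel A 26/44 = 59.1% → Panel A
Overall: the 2024 panel 119/346 = 34.4%, Panel A 98/382 = 25.7% → the 2024 panel
(Neither sweeps every proposal group, but the 2024 panel has the higher pooled rate.)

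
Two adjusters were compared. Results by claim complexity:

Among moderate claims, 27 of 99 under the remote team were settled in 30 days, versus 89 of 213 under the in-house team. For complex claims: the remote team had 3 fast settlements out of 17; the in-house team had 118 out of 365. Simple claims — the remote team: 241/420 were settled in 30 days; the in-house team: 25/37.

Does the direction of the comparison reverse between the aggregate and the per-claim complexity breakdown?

Yes

Moderate: the remote team 27/99 = 27.3%, the in-house team 89/213 = 41.8% → the in-house team
Complex: the remote team 3/17 = 17.6%, the in-house team 118/365 = 32.3% → the in-house team
Simple: the remote team 241/420 = 57.4%, the in-house team 25/37 = 67.6% → the in-house team
Overall: the remote team 271/536 = 50.6%, the in-house team 232/615 = 37.7% → the remote team
The in-house team wins each claim group but the remote team wins overall — the comparison reverses. The in-house team's claims skew toward complex, which has a lower base rate.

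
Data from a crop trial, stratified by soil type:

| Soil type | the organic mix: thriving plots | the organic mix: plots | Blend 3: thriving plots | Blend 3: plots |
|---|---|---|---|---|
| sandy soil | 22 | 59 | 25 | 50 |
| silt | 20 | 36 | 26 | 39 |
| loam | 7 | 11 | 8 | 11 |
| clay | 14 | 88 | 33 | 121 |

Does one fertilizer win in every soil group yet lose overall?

Sandy soil: the organic mix 22/59 = 37.3%, Blend 3 25/50 = 50.0% → Blend 3
Silt: the organic mix 20/36 = 55.6%, Blend 3 26/39 = 66.7% → Blend 3
Loam: the organic mix 7/11 = 63.6%, Blend 3 8/11 = 72.7% → Blend 3
Clay: the organic mix 14/88 = 15.9%, Blend 3 33/121 = 27.3% → Blend 3
Overall: the organic mix 63/194 = 32.5%, Blend 3 92/221 = 41.6% → Blend 3
Blend 3 wins overall and in every soil group — no reversal.

No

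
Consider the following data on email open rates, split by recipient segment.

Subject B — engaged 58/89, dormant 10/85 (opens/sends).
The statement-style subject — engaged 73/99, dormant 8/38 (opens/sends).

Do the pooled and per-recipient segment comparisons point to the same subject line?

Yes

Engaged: Subject B 58/89 = 65.2%, the statement-style subject 73/99 = 73.7% → the statement-style subject
Dormant: Subject B 10/85 = 11.8%, the statement-style subject 8/38 = 21.1% → the statement-style subject
Overall: Subject B 68/174 = 39.1%, the statement-style subject 81/137 = 59.1% → the statement-style subject
The statement-style subject wins overall and in every recipient group — no reversal.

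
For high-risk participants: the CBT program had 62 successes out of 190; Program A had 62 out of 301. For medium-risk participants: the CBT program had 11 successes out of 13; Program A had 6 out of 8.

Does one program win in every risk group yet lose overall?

No

High-risk: the CBT program 62/190 = 32.6%, Program A 62/301 = 20.6% → the CBT program
Medium-risk: the CBT program 11/13 = 84.6%, Program A 6/8 = 75.0% → the CBT program
Overall: the CBT program 73/203 = 36.0%, Program A 68/309 = 22.0% → the CBT program
The CBT program wins overall and in every risk group — no reversal.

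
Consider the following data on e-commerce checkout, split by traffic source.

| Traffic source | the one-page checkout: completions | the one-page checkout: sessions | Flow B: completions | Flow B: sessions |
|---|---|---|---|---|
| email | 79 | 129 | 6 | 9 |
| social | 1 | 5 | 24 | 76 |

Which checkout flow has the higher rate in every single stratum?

Flow B

Email: the one-page checkout 79/129 = 61.2%, Flow B 6/9 = 66.7% → Flow B
Social: the one-page checkout 1/5 = 20.0%, Flow B 24/76 = 31.6% → Flow B
Flow B has the higher rate in both groups.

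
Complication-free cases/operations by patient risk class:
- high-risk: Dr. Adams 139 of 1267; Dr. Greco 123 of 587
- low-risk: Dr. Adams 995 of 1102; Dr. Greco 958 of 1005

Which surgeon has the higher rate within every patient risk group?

Dr. Greco

High-risk: Dr. Adams 139/1267 = 11.0%, Dr. Greco 123/587 = 21.0% → Dr. Greco
Low-risk: Dr. Adams 995/1102 = 90.3%, Dr. Greco 958/1005 = 95.3% → Dr. Greco
Dr. Greco has the higher rate in both groups.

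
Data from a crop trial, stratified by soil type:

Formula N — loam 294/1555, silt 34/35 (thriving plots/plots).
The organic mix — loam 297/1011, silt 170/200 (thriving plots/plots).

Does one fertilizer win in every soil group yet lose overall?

Loam: Formula N 294/1555 = 18.9%, the organic mix 297/1011 = 29.4% → the organic mix
Silt: Formula N 34/35 = 97.1%, the organic mix 170/200 = 85.0% → Formula N
Overall: Formula N 328/1590 = 20.6%, the organic mix 467/1211 = 38.6% → the organic mix
Neither sweeps: Formula N wins 1 of 2 groups, the organic mix wins 1. The organic mix wins overall but not every group — no Simpson reversal.

No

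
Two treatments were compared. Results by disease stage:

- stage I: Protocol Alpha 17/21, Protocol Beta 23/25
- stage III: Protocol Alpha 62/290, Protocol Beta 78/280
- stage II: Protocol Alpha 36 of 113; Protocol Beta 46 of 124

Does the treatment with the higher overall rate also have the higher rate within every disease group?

Yes

Stage I: Protocol Alpha 17/21 = 81.0%, Protocol Beta 23/25 = 92.0% → Protocol Beta
Stage III: Protocol Alpha 62/290 = 21.4%, Protocol Beta 78/280 = 27.9% → Protocol Beta
Stage II: Protocol Alpha 36/113 = 31.9%, Protocol Beta 46/124 = 37.1% → Protocol Beta
Overall: Protocol Alpha 115/424 = 27.1%, Protocol Beta 147/429 = 34.3% → Protocol Beta
Protocol Beta wins overall and in every disease group — no reversal.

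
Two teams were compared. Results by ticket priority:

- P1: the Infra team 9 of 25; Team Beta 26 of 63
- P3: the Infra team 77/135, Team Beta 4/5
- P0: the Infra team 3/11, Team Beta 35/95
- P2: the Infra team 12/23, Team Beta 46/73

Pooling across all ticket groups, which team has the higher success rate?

the Infra team

P1: the Infra team 9/25 = 36.0%, Team Beta 26/63 = 41.3% → Team Beta
P3: the Infra team 77/135 = 57.0%, Team Beta 4/5 = 80.0% → Team Beta
P0: the Infra team 3/11 = 27.3%, Team Beta 35/95 = 36.8% → Team Beta
P2: the Infra team 12/23 = 52.2%, Team Beta 46/73 = 63.0% → Team Beta
Overall: the Infra team 101/194 = 52.1%, Team Beta 111/236 = 47.0% → the Infra team
(Team Beta wins every ticket group but the Infra team wins overall — Team Beta's tickets skew toward the low-rate P0 group.)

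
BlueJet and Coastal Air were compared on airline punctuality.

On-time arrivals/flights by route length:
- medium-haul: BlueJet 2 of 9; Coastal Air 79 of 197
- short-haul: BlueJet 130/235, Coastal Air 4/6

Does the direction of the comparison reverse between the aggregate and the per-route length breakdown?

Medium-haul: BlueJet 2/9 = 22.2%, Coastal Air 79/197 = 40.1% → Coastal Air
Short-haul: BlueJet 130/235 = 55.3%, Coastal Air 4/6 = 66.7% → Coastal Air
Overall: BlueJet 132/244 = 54.1%, Coastal Air 83/203 = 40.9% → BlueJet
Coastal Air wins each route group but BlueJet wins overall — the comparison reverses. Coastal Air's flights skew toward medium-haul, which has a lower base rate.

Yes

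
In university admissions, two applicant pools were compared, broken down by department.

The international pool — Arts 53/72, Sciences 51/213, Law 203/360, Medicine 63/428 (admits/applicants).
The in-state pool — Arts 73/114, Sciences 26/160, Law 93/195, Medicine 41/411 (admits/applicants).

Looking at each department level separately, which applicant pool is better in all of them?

the international pool

Arts: the international pool 53/72 = 73.6%, the in-state pool 73/114 = 64.0% → the international pool
Sciences: the international pool 51/213 = 23.9%, the in-state pool 26/160 = 16.2% → the international pool
Law: the international pool 203/360 = 56.4%, the in-state pool 93/195 = 47.7% → the international pool
Medicine: the international pool 63/428 = 14.7%, the in-state pool 41/411 = 10.0% → the international pool
The international pool has the higher rate in all 4 groups.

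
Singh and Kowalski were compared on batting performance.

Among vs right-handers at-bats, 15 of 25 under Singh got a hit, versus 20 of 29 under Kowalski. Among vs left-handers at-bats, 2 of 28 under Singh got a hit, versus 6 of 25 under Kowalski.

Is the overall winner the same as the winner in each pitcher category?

Yes

Vs right-handers: Singh 15/25 = 60.0%, Kowalski 20/29 = 69.0% → Kowalski
Vs left-handers: Singh 2/28 = 7.1%, Kowalski 6/25 = 24.0% → Kowalski
Overall: Singh 17/53 = 32.1%, Kowalski 26/54 = 48.1% → Kowalski
Kowalski wins overall and in every pitcher group — no reversal.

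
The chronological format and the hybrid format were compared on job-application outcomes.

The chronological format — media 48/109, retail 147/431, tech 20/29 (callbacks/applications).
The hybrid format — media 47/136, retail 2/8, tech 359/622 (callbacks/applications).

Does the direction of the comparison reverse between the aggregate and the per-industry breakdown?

Media: the chronological format 48/109 = 44.0%, the hybrid format 47/136 = 34.6% → the chronological format
Retail: the chronological format 147/431 = 34.1%, the hybrid format 2/8 = 25.0% → the chronological format
Tech: the chronological format 20/29 = 69.0%, the hybrid format 359/622 = 57.7% → the chronological format
Overall: the chronological format 215/569 = 37.8%, the hybrid format 408/766 = 53.3% → the hybrid format
The chronological format wins each industry group but the hybrid format wins overall — the comparison reverses. The chronological format's applications skew toward retail, which has a lower base rate.

Yes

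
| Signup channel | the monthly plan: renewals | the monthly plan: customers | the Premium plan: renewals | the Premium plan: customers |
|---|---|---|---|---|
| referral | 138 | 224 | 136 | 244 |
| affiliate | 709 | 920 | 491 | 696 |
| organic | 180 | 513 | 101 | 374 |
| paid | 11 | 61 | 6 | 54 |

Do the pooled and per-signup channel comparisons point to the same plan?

Yes

Referral: the monthly plan 138/224 = 61.6%, the Premium plan 136/244 = 55.7% → the monthly plan
Affiliate: the monthly plan 709/920 = 77.1%, the Premium plan 491/696 = 70.5% → the monthly plan
Organic: the monthly plan 180/513 = 35.1%, the Premium plan 101/374 = 27.0% → the monthly plan
Paid: the monthly plan 11/61 = 18.0%, the Premium plan 6/54 = 11.1% → the monthly plan
Overall: the monthly plan 1038/1718 = 60.4%, the Premium plan 734/1368 = 53.7% → the monthly plan
The monthly plan wins overall and in every signup group — no reversal.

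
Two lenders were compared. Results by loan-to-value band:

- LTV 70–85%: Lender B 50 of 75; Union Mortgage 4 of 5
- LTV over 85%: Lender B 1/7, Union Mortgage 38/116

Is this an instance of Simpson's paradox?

Yes

LTV 70–85%: Lender B 50/75 = 66.7%, Union Mortgage 4/5 = 80.0% → Union Mortgage
LTV over 85%: Lender B 1/7 = 14.3%, Union Mortgage 38/116 = 32.8% → Union Mortgage
Overall: Lender B 51/82 = 62.2%, Union Mortgage 42/121 = 34.7% → Lender B
Union Mortgage wins each loan-to-value group but Lender B wins overall — the comparison reverses. Union Mortgage's loans skew toward LTV over 85%, which has a lower base rate.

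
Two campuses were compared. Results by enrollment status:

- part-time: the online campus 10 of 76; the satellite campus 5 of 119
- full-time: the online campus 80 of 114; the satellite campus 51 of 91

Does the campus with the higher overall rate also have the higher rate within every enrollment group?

Yes

Part-time: the online campus 10/76 = 13.2%, the satellite campus 5/119 = 4.2% → the online campus
Full-time: the online campus 80/114 = 70.2%, the satellite campus 51/91 = 56.0% → the online campus
Overall: the online campus 90/190 = 47.4%, the satellite campus 56/210 = 26.7% → the online campus
The online campus wins overall and in every enrollment group — no reversal.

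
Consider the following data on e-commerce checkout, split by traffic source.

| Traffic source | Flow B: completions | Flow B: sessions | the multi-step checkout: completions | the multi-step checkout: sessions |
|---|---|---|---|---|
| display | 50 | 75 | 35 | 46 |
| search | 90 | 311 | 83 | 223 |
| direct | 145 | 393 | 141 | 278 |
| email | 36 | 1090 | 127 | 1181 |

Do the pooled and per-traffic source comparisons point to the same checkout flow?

Yes

Display: Flow B 50/75 = 66.7%, the multi-step checkout 35/46 = 76.1% → the multi-step checkout
Search: Flow B 90/311 = 28.9%, the multi-step checkout 83/223 = 37.2% → the multi-step checkout
Direct: Flow B 145/393 = 36.9%, the multi-step checkout 141/278 = 50.7% → the multi-step checkout
Email: Flow B 36/1090 = 3.3%, the multi-step checkout 127/1181 = 10.8% → the multi-step checkout
Overall: Flow B 321/1869 = 17.2%, the multi-step checkout 386/1728 = 22.3% → the multi-step checkout
The multi-step checkout wins overall and in every traffic group — no reversal.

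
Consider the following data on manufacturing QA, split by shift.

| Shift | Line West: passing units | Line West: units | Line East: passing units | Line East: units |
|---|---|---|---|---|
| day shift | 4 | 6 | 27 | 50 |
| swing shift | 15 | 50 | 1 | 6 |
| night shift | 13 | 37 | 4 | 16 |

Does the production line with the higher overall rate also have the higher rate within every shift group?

Day shift: Line West 4/6 = 66.7%, Line East 27/50 = 54.0% → Line West
Swing shift: Line West 15/50 = 30.0%, Line East 1/6 = 16.7% → Line West
Night shift: Line West 13/37 = 35.1%, Line East 4/16 = 25.0% → Line West
Overall: Line West 32/93 = 34.4%, Line East 32/72 = 44.4% → Line East
Line West wins each shift group but Line East wins overall — the comparison reverses. Line West's units skew toward swing shift, which has a lower base rate.

No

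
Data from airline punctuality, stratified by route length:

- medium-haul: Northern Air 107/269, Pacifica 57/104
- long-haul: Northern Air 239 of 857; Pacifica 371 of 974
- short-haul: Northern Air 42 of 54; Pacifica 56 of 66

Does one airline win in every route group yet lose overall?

No

Medium-haul: Northern Air 107/269 = 39.8%, Pacifica 57/104 = 54.8% → Pacifica
Long-haul: Northern Air 239/857 = 27.9%, Pacifica 371/974 = 38.1% → Pacifica
Short-haul: Northern Air 42/54 = 77.8%, Pacifica 56/66 = 84.8% → Pacifica
Overall: Northern Air 388/1180 = 32.9%, Pacifica 484/1144 = 42.3% → Pacifica
Pacifica wins overall and in every route group — no reversal.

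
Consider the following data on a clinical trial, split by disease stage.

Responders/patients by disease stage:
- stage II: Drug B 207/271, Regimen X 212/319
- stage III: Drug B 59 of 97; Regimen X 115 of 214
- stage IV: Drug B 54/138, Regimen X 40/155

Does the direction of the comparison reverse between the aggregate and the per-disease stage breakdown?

Stage II: Drug B 207/271 = 76.4%, Regimen X 212/319 = 66.5% → Drug B
Stage III: Drug B 59/97 = 60.8%, Regimen X 115/214 = 53.7% → Drug B
Stage IV: Drug B 54/138 = 39.1%, Regimen X 40/155 = 25.8% → Drug B
Overall: Drug B 320/506 = 63.2%, Regimen X 367/688 = 53.3% → Drug B
Drug B wins overall and in every disease group — no reversal.

No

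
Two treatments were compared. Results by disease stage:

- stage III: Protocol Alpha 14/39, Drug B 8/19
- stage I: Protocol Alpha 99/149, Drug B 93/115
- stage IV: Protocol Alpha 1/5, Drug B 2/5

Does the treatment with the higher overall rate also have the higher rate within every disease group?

Stage III: Protocol Alpha 14/39 = 35.9%, Drug B 8/19 = 42.1% → Drug B
Stage I: Protocol Alpha 99/149 = 66.4%, Drug B 93/115 = 80.9% → Drug B
Stage IV: Protocol Alpha 1/5 = 20.0%, Drug B 2/5 = 40.0% → Drug B
Overall: Protocol Alpha 114/193 = 59.1%, Drug B 103/139 = 74.1% → Drug B
Drug B wins overall and in every disease group — no reversal.

Yes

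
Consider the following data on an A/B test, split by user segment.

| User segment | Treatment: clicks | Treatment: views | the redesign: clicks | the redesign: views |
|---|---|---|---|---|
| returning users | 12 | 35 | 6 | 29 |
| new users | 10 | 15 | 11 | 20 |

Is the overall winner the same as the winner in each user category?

Returning users: Treatment 12/35 = 34.3%, the redesign 6/29 = 20.7% → Treatment
New users: Treatment 10/15 = 66.7%, the redesign 11/20 = 55.0% → Treatment
Overall: Treatment 22/50 = 44.0%, the redesign 17/49 = 34.7% → Treatment
Treatment wins overall and in every user group — no reversal.

Yes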